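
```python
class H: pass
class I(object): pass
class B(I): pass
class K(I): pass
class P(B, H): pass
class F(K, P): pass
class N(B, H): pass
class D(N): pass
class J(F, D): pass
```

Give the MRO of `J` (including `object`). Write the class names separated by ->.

J -> F -> K -> P -> D -> N -> B -> I -> H -> object

L[J] = J + merge(L[F], L[D], [F D])
  take F:  [F K P B I H object] + [D N B I H object] + [F D]
  take K:  [K P B I H object] + [D N B I H object] + [D]
  take P:  [P B I H object] + [D N B I H object] + [D]
  take D:  [B I H object] + [D N B I H object] + [D]
  take N:  [B I H object] + [N B I H object]
  take B:  [B I H object] + [B I H object]
  take I:  [I H object] + [I H object]
  take H:  [H object] + [H object]
  take object:  [object] + [object]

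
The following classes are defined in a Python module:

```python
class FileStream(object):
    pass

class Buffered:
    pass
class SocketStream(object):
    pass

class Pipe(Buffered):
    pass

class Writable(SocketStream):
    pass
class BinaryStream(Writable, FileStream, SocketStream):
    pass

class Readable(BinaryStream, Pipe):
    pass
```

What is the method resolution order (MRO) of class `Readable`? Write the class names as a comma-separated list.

L[Readable] = Readable + merge(L[BinaryStream], L[Pipe], [BinaryStream Pipe])
  take BinaryStream:  [BinaryStream Writable FileStream SocketStream object] + [Pipe Buffered object] + [BinaryStream Pipe]
  take Writable:  [Writable FileStream SocketStream object] + [Pipe Buffered object] + [Pipe]
  take FileStream:  [FileStream SocketStream object] + [Pipe Buffered object] + [Pipe]
  take SocketStream:  [SocketStream object] + [Pipe Buffered object] + [Pipe]
  take Pipe:  [object] + [Pipe Buffered object] + [Pipe]
  take Buffered:  [object] + [Buffered object]
  take object:  [object] + [object]

Readable, BinaryStream, Writable, FileStream, SocketStream, Pipe, Buffered, object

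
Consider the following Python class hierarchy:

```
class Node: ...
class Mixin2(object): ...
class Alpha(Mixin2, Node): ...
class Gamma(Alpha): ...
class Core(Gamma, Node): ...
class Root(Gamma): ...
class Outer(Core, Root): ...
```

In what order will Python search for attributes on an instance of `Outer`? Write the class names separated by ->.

Outer -> Core -> Root -> Gamma -> Alpha -> Mixin2 -> Node -> object

L[Outer] = Outer + merge(L[Core], L[Root], [Core Root])
  take Core:  [Core Gamma Alpha Mixin2 Node object] + [Root Gamma Alpha Mixin2 Node object] + [Core Root]
  take Root:  [Gamma Alpha Mixin2 Node object] + [Root Gamma Alpha Mixin2 Node object] + [Root]
  take Gamma:  [Gamma Alpha Mixin2 Node object] + [Gamma Alpha Mixin2 Node object]
  take Alpha:  [Alpha Mixin2 Node object] + [Alpha Mixin2 Node object]
  take Mixin2:  [Mixin2 Node object] + [Mixin2 Node object]
  take Node:  [Node object] + [Node object]
  take object:  [object] + [object]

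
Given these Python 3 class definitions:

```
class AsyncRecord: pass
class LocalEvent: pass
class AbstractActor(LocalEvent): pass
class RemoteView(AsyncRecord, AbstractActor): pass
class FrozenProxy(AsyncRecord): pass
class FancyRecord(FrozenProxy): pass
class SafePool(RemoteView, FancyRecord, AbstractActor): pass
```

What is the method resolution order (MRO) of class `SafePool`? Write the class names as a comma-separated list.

SafePool, RemoteView, FancyRecord, FrozenProxy, AsyncRecord, AbstractActor, LocalEvent, object

L[SafePool] = SafePool + merge(L[RemoteView], L[FancyRecord], L[AbstractActor], [RemoteView FancyRecord AbstractActor])
  take RemoteView:  [RemoteView AsyncRecord AbstractActor LocalEvent object] + [FancyRecord FrozenProxy AsyncRecord object] + [AbstractActor LocalEvent object] + [RemoteView FancyRecord AbstractActor]
  take FancyRecord:  [AsyncRecord AbstractActor LocalEvent object] + [FancyRecord FrozenProxy AsyncRecord object] + [AbstractActor LocalEvent object] + [FancyRecord AbstractActor]
  take FrozenProxy:  [AsyncRecord AbstractActor LocalEvent object] + [FrozenProxy AsyncRecord object] + [AbstractActor LocalEvent object] + [AbstractActor]
  take AsyncRecord:  [AsyncRecord AbstractActor LocalEvent object] + [AsyncRecord object] + [AbstractActor LocalEvent object] + [AbstractActor]
  take AbstractActor:  [AbstractActor LocalEvent object] + [object] + [AbstractActor LocalEvent object] + [AbstractActor]
  take LocalEvent:  [LocalEvent object] + [object] + [LocalEvent object]
  take object:  [object] + [object] + [object]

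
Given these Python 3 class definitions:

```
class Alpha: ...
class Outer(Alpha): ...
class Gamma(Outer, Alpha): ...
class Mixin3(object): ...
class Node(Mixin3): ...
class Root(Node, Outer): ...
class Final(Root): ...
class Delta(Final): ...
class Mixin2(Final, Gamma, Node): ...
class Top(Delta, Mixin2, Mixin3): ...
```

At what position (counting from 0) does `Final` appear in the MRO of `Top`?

3

L[Top] = Top + merge(L[Delta], L[Mixin2], L[Mixin3], [Delta Mixin2 Mixin3])
  take Delta:  [Delta Final Root Node Mixin3 Outer Alpha object] + [Mixin2 Final Root Gamma Node Mixin3 Outer Alpha object] + [Mixin3 object] + [Delta Mixin2 Mixin3]
  take Mixin2:  [Final Root Node Mixin3 Outer Alpha object] + [Mixin2 Final Root Gamma Node Mixin3 Outer Alpha object] + [Mixin3 object] + [Mixin2 Mixin3]
  take Final:  [Final Root Node Mixin3 Outer Alpha object] + [Final Root Gamma Node Mixin3 Outer Alpha object] + [Mixin3 object] + [Mixin3]
  take Root:  [Root Node Mixin3 Outer Alpha object] + [Root Gamma Node Mixin3 Outer Alpha object] + [Mixin3 object] + [Mixin3]
  take Gamma:  [Node Mixin3 Outer Alpha object] + [Gamma Node Mixin3 Outer Alpha object] + [Mixin3 object] + [Mixin3]
  take Node:  [Node Mixin3 Outer Alpha object] + [Node Mixin3 Outer Alpha object] + [Mixin3 object] + [Mixin3]
  take Mixin3:  [Mixin3 Outer Alpha object] + [Mixin3 Outer Alpha object] + [Mixin3 object] + [Mixin3]
  take Outer:  [Outer Alpha object] + [Outer Alpha object] + [object]
  take Alpha:  [Alpha object] + [Alpha object] + [object]
  take object:  [object] + [object] + [object]
MRO: Top Delta Mixin2 Final Root Gamma Node Mixin3 Outer Alpha object
Final sits at index 3.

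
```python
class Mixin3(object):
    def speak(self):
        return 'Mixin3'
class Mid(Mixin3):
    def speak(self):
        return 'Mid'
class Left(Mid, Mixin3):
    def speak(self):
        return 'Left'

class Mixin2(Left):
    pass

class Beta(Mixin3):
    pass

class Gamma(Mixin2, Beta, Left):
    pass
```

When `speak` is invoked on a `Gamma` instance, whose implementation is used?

L[Gamma] = Gamma + merge(L[Mixin2], L[Beta], L[Left], [Mixin2 Beta Left])
  take Mixin2:  [Mixin2 Left Mid Mixin3 object] + [Beta Mixin3 object] + [Left Mid Mixin3 object] + [Mixin2 Beta Left]
  take Beta:  [Left Mid Mixin3 object] + [Beta Mixin3 object] + [Left Mid Mixin3 object] + [Beta Left]
  take Left:  [Left Mid Mixin3 object] + [Mixin3 object] + [Left Mid Mixin3 object] + [Left]
  take Mid:  [Mid Mixin3 object] + [Mixin3 object] + [Mid Mixin3 object]
  take Mixin3:  [Mixin3 object] + [Mixin3 object] + [Mixin3 object]
  take object:  [object] + [object] + [object]
MRO: Gamma Mixin2 Beta Left Mid Mixin3 object
speak is defined in: Left, Mid, Mixin3. First along the MRO is Left.

Left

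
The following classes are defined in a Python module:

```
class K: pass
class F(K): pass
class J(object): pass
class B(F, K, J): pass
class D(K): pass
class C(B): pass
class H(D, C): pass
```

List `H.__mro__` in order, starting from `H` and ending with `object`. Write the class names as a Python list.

[H, D, C, B, F, K, J, object]

L[H] = H + merge(L[D], L[C], [D C])
  take D:  [D K object] + [C B F K J object] + [D C]
  take C:  [K object] + [C B F K J object] + [C]
  take B:  [K object] + [B F K J object]
  take F:  [K object] + [F K J object]
  take K:  [K object] + [K J object]
  take J:  [object] + [J object]
  take object:  [object] + [object]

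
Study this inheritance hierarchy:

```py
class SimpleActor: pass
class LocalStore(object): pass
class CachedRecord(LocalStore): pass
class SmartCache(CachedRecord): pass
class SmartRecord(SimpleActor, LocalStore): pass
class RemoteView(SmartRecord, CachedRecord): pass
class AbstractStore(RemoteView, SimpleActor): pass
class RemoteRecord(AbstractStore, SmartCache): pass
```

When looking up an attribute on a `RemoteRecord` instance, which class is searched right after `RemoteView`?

L[RemoteRecord] = RemoteRecord + merge(L[AbstractStore], L[SmartCache], [AbstractStore SmartCache])
  take AbstractStore:  [AbstractStore RemoteView SmartRecord SimpleActor CachedRecord LocalStore object] + [SmartCache CachedRecord LocalStore object] + [AbstractStore SmartCache]
  take RemoteView:  [RemoteView SmartRecord SimpleActor CachedRecord LocalStore object] + [SmartCache CachedRecord LocalStore object] + [SmartCache]
  take SmartRecord:  [SmartRecord SimpleActor CachedRecord LocalStore object] + [SmartCache CachedRecord LocalStore object] + [SmartCache]
  take SimpleActor:  [SimpleActor CachedRecord LocalStore object] + [SmartCache CachedRecord LocalStore object] + [SmartCache]
  take SmartCache:  [CachedRecord LocalStore object] + [SmartCache CachedRecord LocalStore object] + [SmartCache]
  take CachedRecord:  [CachedRecord LocalStore object] + [CachedRecord LocalStore object]
  take LocalStore:  [LocalStore object] + [LocalStore object]
  take object:  [object] + [object]
MRO: RemoteRecord AbstractStore RemoteView SmartRecord SimpleActor SmartCache CachedRecord LocalStore object
RemoteView is at position 2; next is SmartRecord.

SmartRecord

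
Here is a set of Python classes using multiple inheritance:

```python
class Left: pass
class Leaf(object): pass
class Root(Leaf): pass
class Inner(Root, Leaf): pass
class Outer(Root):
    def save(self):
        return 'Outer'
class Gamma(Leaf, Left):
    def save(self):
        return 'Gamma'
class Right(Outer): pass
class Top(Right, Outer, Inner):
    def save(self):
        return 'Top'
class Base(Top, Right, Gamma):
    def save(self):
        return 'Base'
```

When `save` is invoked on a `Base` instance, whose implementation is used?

Base

L[Base] = Base + merge(L[Top], L[Right], L[Gamma], [Top Right Gamma])
  take Top:  [Top Right Outer Inner Root Leaf object] + [Right Outer Root Leaf object] + [Gamma Leaf Left object] + [Top Right Gamma]
  take Right:  [Right Outer Inner Root Leaf object] + [Right Outer Root Leaf object] + [Gamma Leaf Left object] + [Right Gamma]
  take Outer:  [Outer Inner Root Leaf object] + [Outer Root Leaf object] + [Gamma Leaf Left object] + [Gamma]
  take Inner:  [Inner Root Leaf object] + [Root Leaf object] + [Gamma Leaf Left object] + [Gamma]
  take Root:  [Root Leaf object] + [Root Leaf object] + [Gamma Leaf Left object] + [Gamma]
  take Gamma:  [Leaf object] + [Leaf object] + [Gamma Leaf Left object] + [Gamma]
  take Leaf:  [Leaf object] + [Leaf object] + [Leaf Left object]
  take Left:  [object] + [object] + [Left object]
  take object:  [object] + [object] + [object]
MRO: Base Top Right Outer Inner Root Gamma Leaf Left object
save is defined in: Base, Gamma, Outer, Top. First along the MRO is Base.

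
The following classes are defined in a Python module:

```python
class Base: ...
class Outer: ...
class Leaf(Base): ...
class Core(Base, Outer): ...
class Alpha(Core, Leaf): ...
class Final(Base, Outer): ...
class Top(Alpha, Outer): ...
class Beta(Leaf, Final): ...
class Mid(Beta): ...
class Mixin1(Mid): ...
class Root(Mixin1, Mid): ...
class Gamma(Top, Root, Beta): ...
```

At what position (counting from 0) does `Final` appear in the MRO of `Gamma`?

L[Gamma] = Gamma + merge(L[Top], L[Root], L[Beta], [Top Root Beta])
  take Top:  [Top Alpha Core Leaf Base Outer object] + [Root Mixin1 Mid Beta Leaf Final Base Outer object] + [Beta Leaf Final Base Outer object] + [Top Root Beta]
  take Alpha:  [Alpha Core Leaf Base Outer object] + [Root Mixin1 Mid Beta Leaf Final Base Outer object] + [Beta Leaf Final Base Outer object] + [Root Beta]
  take Core:  [Core Leaf Base Outer object] + [Root Mixin1 Mid Beta Leaf Final Base Outer object] + [Beta Leaf Final Base Outer object] + [Root Beta]
  take Root:  [Leaf Base Outer object] + [Root Mixin1 Mid Beta Leaf Final Base Outer object] + [Beta Leaf Final Base Outer object] + [Root Beta]
  take Mixin1:  [Leaf Base Outer object] + [Mixin1 Mid Beta Leaf Final Base Outer object] + [Beta Leaf Final Base Outer object] + [Beta]
  take Mid:  [Leaf Base Outer object] + [Mid Beta Leaf Final Base Outer object] + [Beta Leaf Final Base Outer object] + [Beta]
  take Beta:  [Leaf Base Outer object] + [Beta Leaf Final Base Outer object] + [Beta Leaf Final Base Outer object] + [Beta]
  take Leaf:  [Leaf Base Outer object] + [Leaf Final Base Outer object] + [Leaf Final Base Outer object]
  take Final:  [Base Outer object] + [Final Base Outer object] + [Final Base Outer object]
  take Base:  [Base Outer object] + [Base Outer object] + [Base Outer object]
  take Outer:  [Outer object] + [Outer object] + [Outer object]
  take object:  [object] + [object] + [object]
MRO: Gamma Top Alpha Core Root Mixin1 Mid Beta Leaf Final Base Outer object
Final sits at index 9.

9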